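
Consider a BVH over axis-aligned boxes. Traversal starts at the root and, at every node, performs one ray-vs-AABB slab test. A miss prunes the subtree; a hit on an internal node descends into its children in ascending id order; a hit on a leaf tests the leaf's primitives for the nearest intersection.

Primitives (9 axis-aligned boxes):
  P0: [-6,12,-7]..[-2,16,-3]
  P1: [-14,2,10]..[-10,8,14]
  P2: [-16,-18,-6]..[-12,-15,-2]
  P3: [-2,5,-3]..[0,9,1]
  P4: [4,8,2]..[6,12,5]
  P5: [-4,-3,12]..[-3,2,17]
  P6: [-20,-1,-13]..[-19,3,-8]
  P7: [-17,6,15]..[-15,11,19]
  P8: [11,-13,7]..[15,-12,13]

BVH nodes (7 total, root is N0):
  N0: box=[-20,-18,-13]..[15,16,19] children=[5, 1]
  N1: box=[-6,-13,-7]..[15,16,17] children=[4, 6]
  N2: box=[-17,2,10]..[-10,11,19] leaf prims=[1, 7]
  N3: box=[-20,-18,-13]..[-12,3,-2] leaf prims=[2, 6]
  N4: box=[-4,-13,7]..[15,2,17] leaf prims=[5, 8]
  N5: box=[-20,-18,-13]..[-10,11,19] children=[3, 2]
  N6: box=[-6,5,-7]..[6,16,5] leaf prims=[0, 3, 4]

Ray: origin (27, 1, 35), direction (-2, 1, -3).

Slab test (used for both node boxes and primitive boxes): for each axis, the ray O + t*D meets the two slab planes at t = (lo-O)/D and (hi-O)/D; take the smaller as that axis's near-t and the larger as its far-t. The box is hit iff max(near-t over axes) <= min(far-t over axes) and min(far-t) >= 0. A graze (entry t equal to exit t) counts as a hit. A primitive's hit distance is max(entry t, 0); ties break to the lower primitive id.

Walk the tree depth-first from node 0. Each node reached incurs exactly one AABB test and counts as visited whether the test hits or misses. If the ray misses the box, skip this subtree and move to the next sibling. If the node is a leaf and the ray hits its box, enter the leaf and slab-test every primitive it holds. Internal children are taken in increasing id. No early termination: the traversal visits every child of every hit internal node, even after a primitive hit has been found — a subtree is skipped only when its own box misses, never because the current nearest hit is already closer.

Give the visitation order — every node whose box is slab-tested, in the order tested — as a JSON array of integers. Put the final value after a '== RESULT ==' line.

Walk:
N0 x:[6,47/2] y:[-19,15] z:[16/3,16] -> hit [6,15], descend [1, 5]
  N1 x:[6,33/2] y:[-14,15] z:[6,14] -> hit [6,14], descend [4, 6]
    N4 x:[6,31/2] y:[-14,1] z:[6,28/3] -> miss, prune
    N6 x:[21/2,33/2] y:[4,15] z:[10,14] -> hit [21/2,14] leaf, test {P0(miss), P3(miss), P4@t=21/2}
  N5 x:[37/2,47/2] y:[-19,10] z:[16/3,16] -> miss, prune

5 AABB tests over nodes [0, 1, 4, 6, 5]; 1 leaf entered; closest P4.

== RESULT ==
[0, 1, 4, 6, 5]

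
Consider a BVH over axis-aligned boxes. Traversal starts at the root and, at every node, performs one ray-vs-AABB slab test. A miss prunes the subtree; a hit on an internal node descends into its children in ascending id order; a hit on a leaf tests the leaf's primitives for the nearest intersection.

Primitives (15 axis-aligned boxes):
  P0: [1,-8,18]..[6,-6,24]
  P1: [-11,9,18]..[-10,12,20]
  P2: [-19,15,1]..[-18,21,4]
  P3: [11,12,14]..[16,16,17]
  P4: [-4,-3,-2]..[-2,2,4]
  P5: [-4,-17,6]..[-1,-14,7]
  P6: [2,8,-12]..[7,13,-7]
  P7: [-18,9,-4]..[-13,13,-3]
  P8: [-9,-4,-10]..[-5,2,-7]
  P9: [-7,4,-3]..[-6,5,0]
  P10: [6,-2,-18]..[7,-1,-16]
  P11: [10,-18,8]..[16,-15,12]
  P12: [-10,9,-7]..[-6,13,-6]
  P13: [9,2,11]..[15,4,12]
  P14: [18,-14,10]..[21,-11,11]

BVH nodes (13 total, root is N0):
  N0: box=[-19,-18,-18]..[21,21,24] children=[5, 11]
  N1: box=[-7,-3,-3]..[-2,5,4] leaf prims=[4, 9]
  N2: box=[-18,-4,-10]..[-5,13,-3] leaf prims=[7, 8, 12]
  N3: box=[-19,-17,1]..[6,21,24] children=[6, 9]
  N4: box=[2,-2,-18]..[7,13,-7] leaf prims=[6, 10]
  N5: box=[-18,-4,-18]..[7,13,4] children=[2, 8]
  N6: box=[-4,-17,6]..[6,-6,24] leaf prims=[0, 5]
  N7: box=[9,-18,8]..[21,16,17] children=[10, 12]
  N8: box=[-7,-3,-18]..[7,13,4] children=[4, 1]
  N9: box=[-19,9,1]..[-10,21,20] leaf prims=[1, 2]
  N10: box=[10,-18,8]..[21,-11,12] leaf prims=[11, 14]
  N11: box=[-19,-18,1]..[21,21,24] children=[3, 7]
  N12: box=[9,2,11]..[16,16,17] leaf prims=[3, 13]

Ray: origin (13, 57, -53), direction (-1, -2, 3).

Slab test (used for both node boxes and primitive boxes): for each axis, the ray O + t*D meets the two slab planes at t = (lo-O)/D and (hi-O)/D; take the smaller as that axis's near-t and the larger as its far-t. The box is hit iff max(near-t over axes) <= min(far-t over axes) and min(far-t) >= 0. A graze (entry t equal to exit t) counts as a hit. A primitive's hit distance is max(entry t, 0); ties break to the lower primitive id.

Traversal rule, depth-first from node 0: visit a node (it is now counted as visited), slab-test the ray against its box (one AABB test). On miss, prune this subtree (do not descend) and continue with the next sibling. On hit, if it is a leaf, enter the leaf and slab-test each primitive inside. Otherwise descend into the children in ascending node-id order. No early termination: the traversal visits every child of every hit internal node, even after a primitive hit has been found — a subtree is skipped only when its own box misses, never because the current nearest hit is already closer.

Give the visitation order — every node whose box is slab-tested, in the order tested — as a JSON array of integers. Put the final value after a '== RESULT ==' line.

Trace the traversal:
N0 x:[-8,32] y:[18,75/2] z:[35/3,77/3] -> hit [18,77/3], descend [5, 11]
  N5 x:[6,31] y:[22,61/2] z:[35/3,19] -> miss, prune
  N11 x:[-8,32] y:[18,75/2] z:[18,77/3] -> hit [18,77/3], descend [3, 7]
    N3 x:[7,32] y:[18,37] z:[18,77/3] -> hit [18,77/3], descend [6, 9]
      N6 x:[7,17] y:[63/2,37] z:[59/3,77/3] -> miss, prune
      N9 x:[23,32] y:[18,24] z:[18,73/3] -> hit [23,24] leaf, test {P1@t=71/3, P2(miss)}
    N7 x:[-8,4] y:[41/2,75/2] z:[61/3,70/3] -> miss, prune

Summary -> nodes [0, 5, 11, 3, 6, 9, 7]; box-tests=7; leaf-entries=1; first=P1

== RESULT ==
[0, 5, 11, 3, 6, 9, 7]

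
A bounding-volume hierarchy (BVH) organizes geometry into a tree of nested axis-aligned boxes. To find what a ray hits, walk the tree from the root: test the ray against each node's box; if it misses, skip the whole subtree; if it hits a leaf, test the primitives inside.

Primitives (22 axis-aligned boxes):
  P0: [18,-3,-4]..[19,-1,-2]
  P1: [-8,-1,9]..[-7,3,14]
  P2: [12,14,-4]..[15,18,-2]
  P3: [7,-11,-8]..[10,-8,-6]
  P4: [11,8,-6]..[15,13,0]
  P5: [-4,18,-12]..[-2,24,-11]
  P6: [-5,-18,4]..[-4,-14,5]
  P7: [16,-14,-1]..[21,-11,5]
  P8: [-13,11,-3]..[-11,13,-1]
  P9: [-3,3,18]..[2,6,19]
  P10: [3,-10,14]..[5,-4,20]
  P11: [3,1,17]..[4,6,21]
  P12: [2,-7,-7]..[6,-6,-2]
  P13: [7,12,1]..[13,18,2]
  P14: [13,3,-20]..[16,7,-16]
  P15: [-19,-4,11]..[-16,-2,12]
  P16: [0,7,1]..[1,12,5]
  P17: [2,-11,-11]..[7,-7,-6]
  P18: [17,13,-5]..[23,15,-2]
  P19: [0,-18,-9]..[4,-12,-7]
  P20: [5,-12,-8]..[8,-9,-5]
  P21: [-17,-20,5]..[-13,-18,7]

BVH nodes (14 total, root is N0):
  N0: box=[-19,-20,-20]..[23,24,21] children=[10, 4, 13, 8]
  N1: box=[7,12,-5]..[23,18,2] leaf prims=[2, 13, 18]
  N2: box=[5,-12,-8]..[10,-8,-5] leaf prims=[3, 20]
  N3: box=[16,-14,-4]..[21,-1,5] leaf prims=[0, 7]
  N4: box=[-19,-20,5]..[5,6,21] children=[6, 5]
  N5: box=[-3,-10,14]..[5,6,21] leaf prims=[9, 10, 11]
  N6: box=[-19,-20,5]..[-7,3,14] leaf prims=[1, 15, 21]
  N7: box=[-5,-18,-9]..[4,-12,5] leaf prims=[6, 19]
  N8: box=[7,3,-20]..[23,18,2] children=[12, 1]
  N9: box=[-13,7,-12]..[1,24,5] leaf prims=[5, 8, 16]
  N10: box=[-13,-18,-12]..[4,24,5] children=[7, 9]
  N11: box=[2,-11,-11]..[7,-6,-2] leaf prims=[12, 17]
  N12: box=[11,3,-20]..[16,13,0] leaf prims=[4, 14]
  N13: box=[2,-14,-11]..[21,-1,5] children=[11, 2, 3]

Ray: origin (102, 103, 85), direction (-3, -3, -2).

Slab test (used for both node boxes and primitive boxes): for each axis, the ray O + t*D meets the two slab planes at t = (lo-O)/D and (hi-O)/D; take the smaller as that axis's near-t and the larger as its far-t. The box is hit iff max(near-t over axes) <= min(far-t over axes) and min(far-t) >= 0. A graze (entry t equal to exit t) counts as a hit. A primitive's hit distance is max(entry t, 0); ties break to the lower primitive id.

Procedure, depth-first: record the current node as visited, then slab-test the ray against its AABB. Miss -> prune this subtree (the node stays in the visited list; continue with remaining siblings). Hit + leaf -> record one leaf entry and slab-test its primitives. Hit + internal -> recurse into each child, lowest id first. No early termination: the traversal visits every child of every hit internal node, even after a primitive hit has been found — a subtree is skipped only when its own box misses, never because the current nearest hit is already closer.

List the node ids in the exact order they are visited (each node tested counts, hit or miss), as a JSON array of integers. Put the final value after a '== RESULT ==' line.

Walk:
N0 x:[79/3,121/3] y:[79/3,41] z:[32,105/2] -> hit [32,121/3], descend [4, 8, 10, 13]
  N4 x:[97/3,121/3] y:[97/3,41] z:[32,40] -> hit [97/3,40], descend [5, 6]
    N5 x:[97/3,35] y:[97/3,113/3] z:[32,71/2] -> hit [97/3,35] leaf, test {P9@t=100/3, P10(miss), P11@t=98/3}
    N6 x:[109/3,121/3] y:[100/3,41] z:[71/2,40] -> hit [109/3,40] leaf, test {P1(miss), P15(miss), P21(miss)}
  N8 x:[79/3,95/3] y:[85/3,100/3] z:[83/2,105/2] -> miss, prune
  N10 x:[98/3,115/3] y:[79/3,121/3] z:[40,97/2] -> miss, prune
  N13 x:[27,100/3] y:[104/3,39] z:[40,48] -> miss, prune

order=[0, 4, 5, 6, 8, 10, 13]  |boxes|=7  |leaves|=2  hit=P11

== RESULT ==
[0, 4, 5, 6, 8, 10, 13]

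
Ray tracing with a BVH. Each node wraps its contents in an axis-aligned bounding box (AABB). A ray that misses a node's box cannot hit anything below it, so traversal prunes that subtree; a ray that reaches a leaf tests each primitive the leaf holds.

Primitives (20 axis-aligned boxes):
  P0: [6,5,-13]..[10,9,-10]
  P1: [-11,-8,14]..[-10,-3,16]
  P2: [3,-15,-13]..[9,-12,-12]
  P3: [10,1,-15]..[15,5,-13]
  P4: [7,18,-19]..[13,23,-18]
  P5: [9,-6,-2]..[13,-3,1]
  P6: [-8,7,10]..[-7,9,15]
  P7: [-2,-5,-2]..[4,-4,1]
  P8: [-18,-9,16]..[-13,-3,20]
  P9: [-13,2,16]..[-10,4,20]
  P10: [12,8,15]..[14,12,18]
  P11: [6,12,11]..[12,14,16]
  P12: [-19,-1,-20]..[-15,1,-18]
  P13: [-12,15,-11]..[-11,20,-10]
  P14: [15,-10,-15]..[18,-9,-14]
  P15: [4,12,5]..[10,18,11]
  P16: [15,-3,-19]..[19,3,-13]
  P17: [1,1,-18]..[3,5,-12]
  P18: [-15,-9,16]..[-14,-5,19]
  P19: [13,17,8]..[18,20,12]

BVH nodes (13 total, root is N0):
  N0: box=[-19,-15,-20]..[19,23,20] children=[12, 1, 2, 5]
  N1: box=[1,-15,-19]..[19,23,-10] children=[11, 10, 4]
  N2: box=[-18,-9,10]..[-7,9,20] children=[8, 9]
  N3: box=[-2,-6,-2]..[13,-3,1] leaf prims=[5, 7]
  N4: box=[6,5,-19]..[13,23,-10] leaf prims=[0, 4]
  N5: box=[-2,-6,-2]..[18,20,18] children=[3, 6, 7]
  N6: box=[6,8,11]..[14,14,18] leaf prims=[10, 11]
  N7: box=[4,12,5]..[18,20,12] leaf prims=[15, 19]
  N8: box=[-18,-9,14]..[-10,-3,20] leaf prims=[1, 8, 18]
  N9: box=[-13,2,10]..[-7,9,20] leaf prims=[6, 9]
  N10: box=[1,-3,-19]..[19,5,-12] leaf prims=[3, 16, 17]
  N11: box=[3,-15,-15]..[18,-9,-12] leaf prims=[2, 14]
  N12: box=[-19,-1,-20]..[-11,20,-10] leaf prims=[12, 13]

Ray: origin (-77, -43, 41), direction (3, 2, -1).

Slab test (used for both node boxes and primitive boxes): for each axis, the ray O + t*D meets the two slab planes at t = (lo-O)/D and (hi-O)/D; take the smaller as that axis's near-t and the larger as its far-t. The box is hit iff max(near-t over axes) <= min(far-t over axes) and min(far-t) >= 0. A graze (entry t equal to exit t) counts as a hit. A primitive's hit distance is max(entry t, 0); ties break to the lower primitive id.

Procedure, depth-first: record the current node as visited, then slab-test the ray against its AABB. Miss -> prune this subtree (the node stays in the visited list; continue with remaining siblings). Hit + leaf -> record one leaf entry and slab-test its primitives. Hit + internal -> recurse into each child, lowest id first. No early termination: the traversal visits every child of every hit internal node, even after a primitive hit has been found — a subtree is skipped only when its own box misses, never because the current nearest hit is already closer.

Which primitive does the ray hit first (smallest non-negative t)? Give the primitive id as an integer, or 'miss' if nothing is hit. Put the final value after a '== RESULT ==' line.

Trace the traversal:
N0 x:[58/3,32] y:[14,33] z:[21,61] -> hit [21,32], descend [1, 2, 5, 12]
  N1 x:[26,32] y:[14,33] z:[51,60] -> miss, prune
  N2 x:[59/3,70/3] y:[17,26] z:[21,31] -> hit [21,70/3], descend [8, 9]
    N8 x:[59/3,67/3] y:[17,20] z:[21,27] -> miss, prune
    N9 x:[64/3,70/3] y:[45/2,26] z:[21,31] -> hit [45/2,70/3] leaf, test {P6(miss), P9(miss)}
  N5 x:[25,95/3] y:[37/2,63/2] z:[23,43] -> hit [25,63/2], descend [3, 6, 7]
    N3 x:[25,30] y:[37/2,20] z:[40,43] -> miss, prune
    N6 x:[83/3,91/3] y:[51/2,57/2] z:[23,30] -> hit [83/3,57/2] leaf, test {P10(miss), P11@t=83/3}
    N7 x:[27,95/3] y:[55/2,63/2] z:[29,36] -> hit [29,63/2] leaf, test {P15(miss), P19@t=30}
  N12 x:[58/3,22] y:[21,63/2] z:[51,61] -> miss, prune

Summary -> nodes [0, 1, 2, 8, 9, 5, 3, 6, 7, 12]; box-tests=10; leaf-entries=3; first=P11

== RESULT ==
11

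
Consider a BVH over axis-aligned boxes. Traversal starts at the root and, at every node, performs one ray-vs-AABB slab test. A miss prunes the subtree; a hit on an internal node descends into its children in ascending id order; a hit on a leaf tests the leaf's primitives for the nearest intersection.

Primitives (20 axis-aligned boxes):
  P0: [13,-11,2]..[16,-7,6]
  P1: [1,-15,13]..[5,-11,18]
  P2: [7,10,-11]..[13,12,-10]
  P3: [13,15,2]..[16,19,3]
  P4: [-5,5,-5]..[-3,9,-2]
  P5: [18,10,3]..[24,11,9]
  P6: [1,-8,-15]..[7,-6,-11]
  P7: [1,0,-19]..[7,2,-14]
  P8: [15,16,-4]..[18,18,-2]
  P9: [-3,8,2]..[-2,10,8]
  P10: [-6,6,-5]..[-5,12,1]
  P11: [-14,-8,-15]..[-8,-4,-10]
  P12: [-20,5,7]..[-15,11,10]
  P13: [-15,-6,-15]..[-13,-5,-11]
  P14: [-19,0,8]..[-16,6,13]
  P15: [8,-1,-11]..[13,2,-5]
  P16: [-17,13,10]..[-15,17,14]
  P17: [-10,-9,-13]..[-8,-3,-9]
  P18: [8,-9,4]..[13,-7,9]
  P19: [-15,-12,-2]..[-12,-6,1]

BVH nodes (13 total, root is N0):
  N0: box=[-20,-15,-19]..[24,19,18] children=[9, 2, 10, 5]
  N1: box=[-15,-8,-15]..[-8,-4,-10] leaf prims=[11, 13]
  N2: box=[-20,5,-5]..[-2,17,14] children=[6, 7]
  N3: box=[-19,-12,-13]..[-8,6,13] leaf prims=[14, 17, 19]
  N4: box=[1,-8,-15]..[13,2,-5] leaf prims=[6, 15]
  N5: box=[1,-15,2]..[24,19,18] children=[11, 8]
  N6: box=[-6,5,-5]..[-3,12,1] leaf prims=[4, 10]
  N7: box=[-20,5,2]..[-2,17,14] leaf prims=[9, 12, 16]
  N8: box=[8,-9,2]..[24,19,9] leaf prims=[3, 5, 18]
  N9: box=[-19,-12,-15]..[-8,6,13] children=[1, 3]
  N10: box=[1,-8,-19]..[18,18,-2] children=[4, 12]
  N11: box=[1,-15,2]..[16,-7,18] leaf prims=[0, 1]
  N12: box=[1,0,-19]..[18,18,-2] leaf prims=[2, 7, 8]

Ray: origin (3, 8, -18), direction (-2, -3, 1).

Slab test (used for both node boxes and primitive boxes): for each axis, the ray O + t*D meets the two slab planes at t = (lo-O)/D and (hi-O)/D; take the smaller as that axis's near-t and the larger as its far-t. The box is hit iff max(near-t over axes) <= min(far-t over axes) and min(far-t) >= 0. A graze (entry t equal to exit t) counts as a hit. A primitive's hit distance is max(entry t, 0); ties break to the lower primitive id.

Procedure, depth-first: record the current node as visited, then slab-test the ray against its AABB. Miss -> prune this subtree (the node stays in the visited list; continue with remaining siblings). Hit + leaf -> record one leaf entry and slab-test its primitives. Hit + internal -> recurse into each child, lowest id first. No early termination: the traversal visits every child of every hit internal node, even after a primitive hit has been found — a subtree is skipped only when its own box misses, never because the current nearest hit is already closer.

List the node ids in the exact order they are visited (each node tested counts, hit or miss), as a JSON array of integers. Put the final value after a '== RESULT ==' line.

Trace the traversal:
N0 x:[-21/2,23/2] y:[-11/3,23/3] z:[-1,36] -> hit [-1,23/3], descend [2, 5, 9, 10]
  N2 x:[5/2,23/2] y:[-3,1] z:[13,32] -> miss, prune
  N5 x:[-21/2,1] y:[-11/3,23/3] z:[20,36] -> miss, prune
  N9 x:[11/2,11] y:[2/3,20/3] z:[3,31] -> hit [11/2,20/3], descend [1, 3]
    N1 x:[11/2,9] y:[4,16/3] z:[3,8] -> miss, prune
    N3 x:[11/2,11] y:[2/3,20/3] z:[5,31] -> hit [11/2,20/3] leaf, test {P14(miss), P17@t=11/2, P19(miss)}
  N10 x:[-15/2,1] y:[-10/3,16/3] z:[-1,16] -> hit [-1,1], descend [4, 12]
    N4 x:[-5,1] y:[2,16/3] z:[3,13] -> miss, prune
    N12 x:[-15/2,1] y:[-10/3,8/3] z:[-1,16] -> hit [-1,1] leaf, test {P2(miss), P7(miss), P8(miss)}

order=[0, 2, 5, 9, 1, 3, 10, 4, 12]  |boxes|=9  |leaves|=2  hit=P17

== RESULT ==
[0, 2, 5, 9, 1, 3, 10, 4, 12]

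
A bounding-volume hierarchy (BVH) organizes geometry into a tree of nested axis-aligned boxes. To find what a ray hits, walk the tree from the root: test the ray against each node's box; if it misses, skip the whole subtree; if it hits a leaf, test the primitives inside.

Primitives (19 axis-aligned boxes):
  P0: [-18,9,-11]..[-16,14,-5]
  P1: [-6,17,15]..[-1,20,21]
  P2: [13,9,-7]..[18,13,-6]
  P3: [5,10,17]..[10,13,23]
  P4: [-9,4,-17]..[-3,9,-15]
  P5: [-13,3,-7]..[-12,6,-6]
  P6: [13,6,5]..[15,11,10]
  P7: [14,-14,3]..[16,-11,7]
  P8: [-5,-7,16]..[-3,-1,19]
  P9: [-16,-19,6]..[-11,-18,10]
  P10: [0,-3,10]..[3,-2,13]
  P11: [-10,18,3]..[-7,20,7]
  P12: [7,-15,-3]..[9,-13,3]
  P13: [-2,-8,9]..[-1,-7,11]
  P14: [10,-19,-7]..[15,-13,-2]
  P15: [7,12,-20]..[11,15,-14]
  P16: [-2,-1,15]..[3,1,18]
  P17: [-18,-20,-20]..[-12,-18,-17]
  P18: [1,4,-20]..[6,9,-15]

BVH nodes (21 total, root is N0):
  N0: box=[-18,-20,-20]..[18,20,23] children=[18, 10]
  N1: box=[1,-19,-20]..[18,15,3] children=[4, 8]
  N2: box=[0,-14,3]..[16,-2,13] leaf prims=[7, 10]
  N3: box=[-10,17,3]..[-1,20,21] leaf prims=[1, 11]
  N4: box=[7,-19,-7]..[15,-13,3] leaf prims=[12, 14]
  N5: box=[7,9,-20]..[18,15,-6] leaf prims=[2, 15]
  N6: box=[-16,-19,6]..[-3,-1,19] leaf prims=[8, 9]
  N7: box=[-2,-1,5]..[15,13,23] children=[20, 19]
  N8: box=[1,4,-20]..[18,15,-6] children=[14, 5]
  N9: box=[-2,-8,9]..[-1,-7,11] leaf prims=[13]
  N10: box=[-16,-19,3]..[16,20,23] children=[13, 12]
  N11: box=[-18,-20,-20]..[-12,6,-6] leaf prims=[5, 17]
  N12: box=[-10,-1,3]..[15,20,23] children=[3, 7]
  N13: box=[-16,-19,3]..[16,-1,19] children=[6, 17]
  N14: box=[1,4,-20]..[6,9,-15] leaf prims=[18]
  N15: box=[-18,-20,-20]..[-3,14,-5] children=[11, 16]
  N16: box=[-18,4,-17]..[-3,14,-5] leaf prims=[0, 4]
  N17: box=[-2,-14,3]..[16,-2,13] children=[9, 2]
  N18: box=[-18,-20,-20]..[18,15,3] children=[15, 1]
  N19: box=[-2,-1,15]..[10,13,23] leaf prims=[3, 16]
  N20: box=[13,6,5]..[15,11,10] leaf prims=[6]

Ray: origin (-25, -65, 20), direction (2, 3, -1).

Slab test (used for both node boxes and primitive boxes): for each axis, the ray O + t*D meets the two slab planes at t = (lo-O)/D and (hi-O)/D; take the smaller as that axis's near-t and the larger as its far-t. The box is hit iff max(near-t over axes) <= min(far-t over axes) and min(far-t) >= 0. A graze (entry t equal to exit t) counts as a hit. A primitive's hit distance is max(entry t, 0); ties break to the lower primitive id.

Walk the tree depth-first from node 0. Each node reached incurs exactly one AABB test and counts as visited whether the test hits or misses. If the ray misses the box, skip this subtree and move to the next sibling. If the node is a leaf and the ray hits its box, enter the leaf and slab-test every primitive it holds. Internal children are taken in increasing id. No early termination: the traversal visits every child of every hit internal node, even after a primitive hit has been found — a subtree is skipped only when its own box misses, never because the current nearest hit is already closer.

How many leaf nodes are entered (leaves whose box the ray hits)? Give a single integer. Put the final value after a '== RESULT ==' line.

Walk:
N0 x:[7/2,43/2] y:[15,85/3] z:[-3,40] -> hit [15,43/2], descend [10, 18]
  N10 x:[9/2,41/2] y:[46/3,85/3] z:[-3,17] -> hit [46/3,17], descend [12, 13]
    N12 x:[15/2,20] y:[64/3,85/3] z:[-3,17] -> miss, prune
    N13 x:[9/2,41/2] y:[46/3,64/3] z:[1,17] -> hit [46/3,17], descend [6, 17]
      N6 x:[9/2,11] y:[46/3,64/3] z:[1,14] -> miss, prune
      N17 x:[23/2,41/2] y:[17,21] z:[7,17] -> hit [17,17], descend [2, 9]
        N2 x:[25/2,41/2] y:[17,21] z:[7,17] -> hit [17,17] leaf, test {P7(miss), P10(miss)}
        N9 x:[23/2,12] y:[19,58/3] z:[9,11] -> miss, prune
  N18 x:[7/2,43/2] y:[15,80/3] z:[17,40] -> hit [17,43/2], descend [1, 15]
    N1 x:[13,43/2] y:[46/3,80/3] z:[17,40] -> hit [17,43/2], descend [4, 8]
      N4 x:[16,20] y:[46/3,52/3] z:[17,27] -> hit [17,52/3] leaf, test {P12@t=17, P14(miss)}
      N8 x:[13,43/2] y:[23,80/3] z:[26,40] -> miss, prune
    N15 x:[7/2,11] y:[15,79/3] z:[25,40] -> miss, prune

Visited [0, 10, 12, 13, 6, 17, 2, 9, 18, 1, 4, 8, 15]. Tests: 13 box, 2 leaf. Nearest: P12.

== RESULT ==
2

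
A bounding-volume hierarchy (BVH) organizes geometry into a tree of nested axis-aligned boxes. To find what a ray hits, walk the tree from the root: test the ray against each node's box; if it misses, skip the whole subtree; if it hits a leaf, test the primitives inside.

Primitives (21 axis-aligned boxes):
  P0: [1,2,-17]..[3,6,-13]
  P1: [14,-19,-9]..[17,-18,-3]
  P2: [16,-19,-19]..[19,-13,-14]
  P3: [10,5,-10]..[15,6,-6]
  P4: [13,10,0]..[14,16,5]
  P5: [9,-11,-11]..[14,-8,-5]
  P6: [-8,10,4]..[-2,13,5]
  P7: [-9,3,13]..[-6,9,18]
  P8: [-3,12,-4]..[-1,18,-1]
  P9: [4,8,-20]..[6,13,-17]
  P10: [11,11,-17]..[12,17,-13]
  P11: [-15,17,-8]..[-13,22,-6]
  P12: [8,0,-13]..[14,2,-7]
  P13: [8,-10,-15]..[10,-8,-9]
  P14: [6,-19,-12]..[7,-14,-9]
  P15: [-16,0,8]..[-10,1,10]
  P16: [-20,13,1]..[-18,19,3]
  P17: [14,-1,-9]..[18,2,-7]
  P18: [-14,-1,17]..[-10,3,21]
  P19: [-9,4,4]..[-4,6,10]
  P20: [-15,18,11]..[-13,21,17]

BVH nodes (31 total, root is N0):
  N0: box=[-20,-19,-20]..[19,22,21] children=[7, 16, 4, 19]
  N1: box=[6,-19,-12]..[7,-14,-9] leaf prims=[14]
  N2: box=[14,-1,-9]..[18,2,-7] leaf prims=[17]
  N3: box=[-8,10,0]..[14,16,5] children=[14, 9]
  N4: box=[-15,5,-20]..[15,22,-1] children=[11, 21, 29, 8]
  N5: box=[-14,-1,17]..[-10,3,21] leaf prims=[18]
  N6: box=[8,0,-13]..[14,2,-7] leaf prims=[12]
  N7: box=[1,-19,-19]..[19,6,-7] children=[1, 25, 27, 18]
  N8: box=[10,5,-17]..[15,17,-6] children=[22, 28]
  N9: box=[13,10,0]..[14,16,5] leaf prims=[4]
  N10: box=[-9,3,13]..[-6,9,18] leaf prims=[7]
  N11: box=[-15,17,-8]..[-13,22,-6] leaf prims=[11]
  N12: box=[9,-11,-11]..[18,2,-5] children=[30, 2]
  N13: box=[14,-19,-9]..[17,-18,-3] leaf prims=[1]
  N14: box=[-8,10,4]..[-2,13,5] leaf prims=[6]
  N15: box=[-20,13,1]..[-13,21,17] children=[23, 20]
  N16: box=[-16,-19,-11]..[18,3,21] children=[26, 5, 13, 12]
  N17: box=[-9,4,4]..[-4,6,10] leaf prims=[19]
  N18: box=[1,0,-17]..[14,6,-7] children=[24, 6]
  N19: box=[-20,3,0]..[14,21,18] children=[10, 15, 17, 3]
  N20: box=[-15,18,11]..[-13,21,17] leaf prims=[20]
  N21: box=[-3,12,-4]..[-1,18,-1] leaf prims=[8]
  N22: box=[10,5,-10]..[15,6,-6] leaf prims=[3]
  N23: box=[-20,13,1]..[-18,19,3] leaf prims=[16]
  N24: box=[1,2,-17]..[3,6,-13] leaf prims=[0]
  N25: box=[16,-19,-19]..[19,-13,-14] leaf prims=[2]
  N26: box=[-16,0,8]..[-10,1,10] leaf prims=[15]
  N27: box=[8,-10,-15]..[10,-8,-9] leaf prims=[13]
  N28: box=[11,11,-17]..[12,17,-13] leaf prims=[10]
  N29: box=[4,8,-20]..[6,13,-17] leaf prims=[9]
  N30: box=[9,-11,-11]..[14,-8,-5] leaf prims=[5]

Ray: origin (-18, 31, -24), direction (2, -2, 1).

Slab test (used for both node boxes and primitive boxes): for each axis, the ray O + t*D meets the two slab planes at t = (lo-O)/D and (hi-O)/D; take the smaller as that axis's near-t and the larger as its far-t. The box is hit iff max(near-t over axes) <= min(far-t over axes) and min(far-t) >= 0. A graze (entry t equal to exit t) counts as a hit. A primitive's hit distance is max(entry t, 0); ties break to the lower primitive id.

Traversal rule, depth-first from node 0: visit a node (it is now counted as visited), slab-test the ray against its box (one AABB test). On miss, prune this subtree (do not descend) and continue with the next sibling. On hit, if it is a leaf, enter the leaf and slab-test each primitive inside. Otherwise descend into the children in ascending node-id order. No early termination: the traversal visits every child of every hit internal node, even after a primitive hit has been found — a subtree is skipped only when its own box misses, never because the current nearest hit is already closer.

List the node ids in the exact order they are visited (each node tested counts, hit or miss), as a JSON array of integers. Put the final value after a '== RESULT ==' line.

Walk:
N0 x:[-1,37/2] y:[9/2,25] z:[4,45] -> hit [9/2,37/2], descend [4, 7, 16, 19]
  N4 x:[3/2,33/2] y:[9/2,13] z:[4,23] -> hit [9/2,13], descend [8, 11, 21, 29]
    N8 x:[14,33/2] y:[7,13] z:[7,18] -> miss, prune
    N11 x:[3/2,5/2] y:[9/2,7] z:[16,18] -> miss, prune
    N21 x:[15/2,17/2] y:[13/2,19/2] z:[20,23] -> miss, prune
    N29 x:[11,12] y:[9,23/2] z:[4,7] -> miss, prune
  N7 x:[19/2,37/2] y:[25/2,25] z:[5,17] -> hit [25/2,17], descend [1, 18, 25, 27]
    N1 x:[12,25/2] y:[45/2,25] z:[12,15] -> miss, prune
    N18 x:[19/2,16] y:[25/2,31/2] z:[7,17] -> hit [25/2,31/2], descend [6, 24]
      N6 x:[13,16] y:[29/2,31/2] z:[11,17] -> hit [29/2,31/2] leaf, test {P12@t=29/2}
      N24 x:[19/2,21/2] y:[25/2,29/2] z:[7,11] -> miss, prune
    N25 x:[17,37/2] y:[22,25] z:[5,10] -> miss, prune
    N27 x:[13,14] y:[39/2,41/2] z:[9,15] -> miss, prune
  N16 x:[1,18] y:[14,25] z:[13,45] -> hit [14,18], descend [5, 12, 13, 26]
    N5 x:[2,4] y:[14,16] z:[41,45] -> miss, prune
    N12 x:[27/2,18] y:[29/2,21] z:[13,19] -> hit [29/2,18], descend [2, 30]
      N2 x:[16,18] y:[29/2,16] z:[15,17] -> hit [16,16] leaf, test {P17@t=16}
      N30 x:[27/2,16] y:[39/2,21] z:[13,19] -> miss, prune
    N13 x:[16,35/2] y:[49/2,25] z:[15,21] -> miss, prune
    N26 x:[1,4] y:[15,31/2] z:[32,34] -> miss, prune
  N19 x:[-1,16] y:[5,14] z:[24,42] -> miss, prune

21 AABB tests over nodes [0, 4, 8, 11, 21, 29, 7, 1, 18, 6, 24, 25, 27, 16, 5, 12, 2, 30, 13, 26, 19]; 2 leaves entered; closest P12.

== RESULT ==
[0, 4, 8, 11, 21, 29, 7, 1, 18, 6, 24, 25, 27, 16, 5, 12, 2, 30, 13, 26, 19]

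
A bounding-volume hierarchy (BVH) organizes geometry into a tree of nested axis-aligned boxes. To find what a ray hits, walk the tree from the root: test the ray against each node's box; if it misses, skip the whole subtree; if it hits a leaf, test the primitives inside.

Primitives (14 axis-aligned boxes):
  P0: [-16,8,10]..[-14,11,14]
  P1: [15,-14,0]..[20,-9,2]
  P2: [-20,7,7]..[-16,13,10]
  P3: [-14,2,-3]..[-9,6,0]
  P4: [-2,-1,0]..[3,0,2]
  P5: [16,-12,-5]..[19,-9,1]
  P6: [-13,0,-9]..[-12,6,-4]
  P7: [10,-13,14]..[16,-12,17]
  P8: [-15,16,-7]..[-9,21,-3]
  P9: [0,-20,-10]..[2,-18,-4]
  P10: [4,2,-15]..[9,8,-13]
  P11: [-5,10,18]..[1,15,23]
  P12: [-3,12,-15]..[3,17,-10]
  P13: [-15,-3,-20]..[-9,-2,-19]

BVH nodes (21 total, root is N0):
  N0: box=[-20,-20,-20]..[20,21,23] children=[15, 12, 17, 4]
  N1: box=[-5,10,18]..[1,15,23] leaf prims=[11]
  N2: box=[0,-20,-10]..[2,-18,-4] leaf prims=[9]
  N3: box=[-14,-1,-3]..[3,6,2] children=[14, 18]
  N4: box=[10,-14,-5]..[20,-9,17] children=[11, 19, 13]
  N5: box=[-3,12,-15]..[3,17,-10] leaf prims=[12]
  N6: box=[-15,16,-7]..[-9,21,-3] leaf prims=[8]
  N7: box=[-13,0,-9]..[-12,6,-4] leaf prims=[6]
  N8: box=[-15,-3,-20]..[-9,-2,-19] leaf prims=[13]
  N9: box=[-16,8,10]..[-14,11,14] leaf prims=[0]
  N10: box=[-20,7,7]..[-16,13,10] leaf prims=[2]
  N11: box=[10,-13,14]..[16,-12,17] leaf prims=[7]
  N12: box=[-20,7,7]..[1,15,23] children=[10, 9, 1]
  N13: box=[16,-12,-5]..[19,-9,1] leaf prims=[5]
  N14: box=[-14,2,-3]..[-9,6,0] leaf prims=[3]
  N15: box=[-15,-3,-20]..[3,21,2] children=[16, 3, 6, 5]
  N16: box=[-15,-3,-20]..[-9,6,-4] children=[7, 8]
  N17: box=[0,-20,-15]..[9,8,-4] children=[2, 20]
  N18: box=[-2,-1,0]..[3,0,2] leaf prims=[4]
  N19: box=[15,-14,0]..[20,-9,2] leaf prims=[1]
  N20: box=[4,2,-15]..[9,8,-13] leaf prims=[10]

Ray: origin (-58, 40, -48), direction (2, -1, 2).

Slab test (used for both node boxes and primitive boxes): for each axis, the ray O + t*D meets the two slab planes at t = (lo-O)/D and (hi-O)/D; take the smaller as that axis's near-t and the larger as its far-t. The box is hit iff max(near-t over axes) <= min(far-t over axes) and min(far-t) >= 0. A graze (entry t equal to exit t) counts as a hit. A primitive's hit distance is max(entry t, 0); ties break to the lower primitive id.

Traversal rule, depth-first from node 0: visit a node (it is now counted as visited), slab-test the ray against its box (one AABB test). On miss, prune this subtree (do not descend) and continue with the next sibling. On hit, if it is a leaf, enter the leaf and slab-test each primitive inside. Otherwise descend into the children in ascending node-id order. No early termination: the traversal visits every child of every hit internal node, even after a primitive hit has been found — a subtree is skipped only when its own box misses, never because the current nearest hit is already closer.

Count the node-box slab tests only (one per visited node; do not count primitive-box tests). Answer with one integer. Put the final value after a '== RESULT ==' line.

Traverse from the root:
N0 x:[19,39] y:[19,60] z:[14,71/2] -> hit [19,71/2], descend [4, 12, 15, 17]
  N4 x:[34,39] y:[49,54] z:[43/2,65/2] -> miss, prune
  N12 x:[19,59/2] y:[25,33] z:[55/2,71/2] -> hit [55/2,59/2], descend [1, 9, 10]
    N1 x:[53/2,59/2] y:[25,30] z:[33,71/2] -> miss, prune
    N9 x:[21,22] y:[29,32] z:[29,31] -> miss, prune
    N10 x:[19,21] y:[27,33] z:[55/2,29] -> miss, prune
  N15 x:[43/2,61/2] y:[19,43] z:[14,25] -> hit [43/2,25], descend [3, 5, 6, 16]
    N3 x:[22,61/2] y:[34,41] z:[45/2,25] -> miss, prune
    N5 x:[55/2,61/2] y:[23,28] z:[33/2,19] -> miss, prune
    N6 x:[43/2,49/2] y:[19,24] z:[41/2,45/2] -> hit [43/2,45/2] leaf, test {P8@t=43/2}
    N16 x:[43/2,49/2] y:[34,43] z:[14,22] -> miss, prune
  N17 x:[29,67/2] y:[32,60] z:[33/2,22] -> miss, prune

order=[0, 4, 12, 1, 9, 10, 15, 3, 5, 6, 16, 17]  |boxes|=12  |leaves|=1  hit=P8

== RESULT ==
12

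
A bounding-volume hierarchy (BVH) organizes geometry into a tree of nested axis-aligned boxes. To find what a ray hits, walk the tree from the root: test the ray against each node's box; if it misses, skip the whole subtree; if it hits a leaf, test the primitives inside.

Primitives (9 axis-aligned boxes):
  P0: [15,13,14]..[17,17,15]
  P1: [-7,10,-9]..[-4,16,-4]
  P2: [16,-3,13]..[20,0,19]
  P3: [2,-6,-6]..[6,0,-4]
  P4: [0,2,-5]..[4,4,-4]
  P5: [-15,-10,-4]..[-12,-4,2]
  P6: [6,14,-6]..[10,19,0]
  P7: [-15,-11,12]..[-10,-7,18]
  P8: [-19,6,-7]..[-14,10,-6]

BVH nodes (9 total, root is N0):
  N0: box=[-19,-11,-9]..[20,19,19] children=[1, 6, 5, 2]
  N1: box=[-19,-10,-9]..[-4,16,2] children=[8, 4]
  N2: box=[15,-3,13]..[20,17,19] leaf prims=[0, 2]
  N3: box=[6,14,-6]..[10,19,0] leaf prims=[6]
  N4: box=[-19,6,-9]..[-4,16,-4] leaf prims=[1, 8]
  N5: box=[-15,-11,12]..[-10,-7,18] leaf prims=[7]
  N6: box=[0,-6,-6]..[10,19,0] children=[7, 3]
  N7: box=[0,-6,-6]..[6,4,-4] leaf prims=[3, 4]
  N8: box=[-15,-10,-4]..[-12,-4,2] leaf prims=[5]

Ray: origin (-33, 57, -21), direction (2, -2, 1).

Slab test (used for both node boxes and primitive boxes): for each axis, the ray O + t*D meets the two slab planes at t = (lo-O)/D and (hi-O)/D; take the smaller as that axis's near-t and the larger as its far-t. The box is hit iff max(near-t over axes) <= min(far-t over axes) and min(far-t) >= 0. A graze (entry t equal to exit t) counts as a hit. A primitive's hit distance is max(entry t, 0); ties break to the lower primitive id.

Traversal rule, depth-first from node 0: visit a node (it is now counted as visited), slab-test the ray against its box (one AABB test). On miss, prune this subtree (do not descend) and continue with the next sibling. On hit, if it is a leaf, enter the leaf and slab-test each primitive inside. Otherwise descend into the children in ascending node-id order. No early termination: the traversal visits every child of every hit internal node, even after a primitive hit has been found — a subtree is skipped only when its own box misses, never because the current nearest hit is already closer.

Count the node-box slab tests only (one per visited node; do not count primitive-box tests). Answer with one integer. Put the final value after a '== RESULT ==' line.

Walk:
N0 x:[7,53/2] y:[19,34] z:[12,40] -> hit [19,53/2], descend [1, 2, 5, 6]
  N1 x:[7,29/2] y:[41/2,67/2] z:[12,23] -> miss, prune
  N2 x:[24,53/2] y:[20,30] z:[34,40] -> miss, prune
  N5 x:[9,23/2] y:[32,34] z:[33,39] -> miss, prune
  N6 x:[33/2,43/2] y:[19,63/2] z:[15,21] -> hit [19,21], descend [3, 7]
    N3 x:[39/2,43/2] y:[19,43/2] z:[15,21] -> hit [39/2,21] leaf, test {P6@t=39/2}
    N7 x:[33/2,39/2] y:[53/2,63/2] z:[15,17] -> miss, prune

order=[0, 1, 2, 5, 6, 3, 7]  |boxes|=7  |leaves|=1  hit=P6

== RESULT ==
7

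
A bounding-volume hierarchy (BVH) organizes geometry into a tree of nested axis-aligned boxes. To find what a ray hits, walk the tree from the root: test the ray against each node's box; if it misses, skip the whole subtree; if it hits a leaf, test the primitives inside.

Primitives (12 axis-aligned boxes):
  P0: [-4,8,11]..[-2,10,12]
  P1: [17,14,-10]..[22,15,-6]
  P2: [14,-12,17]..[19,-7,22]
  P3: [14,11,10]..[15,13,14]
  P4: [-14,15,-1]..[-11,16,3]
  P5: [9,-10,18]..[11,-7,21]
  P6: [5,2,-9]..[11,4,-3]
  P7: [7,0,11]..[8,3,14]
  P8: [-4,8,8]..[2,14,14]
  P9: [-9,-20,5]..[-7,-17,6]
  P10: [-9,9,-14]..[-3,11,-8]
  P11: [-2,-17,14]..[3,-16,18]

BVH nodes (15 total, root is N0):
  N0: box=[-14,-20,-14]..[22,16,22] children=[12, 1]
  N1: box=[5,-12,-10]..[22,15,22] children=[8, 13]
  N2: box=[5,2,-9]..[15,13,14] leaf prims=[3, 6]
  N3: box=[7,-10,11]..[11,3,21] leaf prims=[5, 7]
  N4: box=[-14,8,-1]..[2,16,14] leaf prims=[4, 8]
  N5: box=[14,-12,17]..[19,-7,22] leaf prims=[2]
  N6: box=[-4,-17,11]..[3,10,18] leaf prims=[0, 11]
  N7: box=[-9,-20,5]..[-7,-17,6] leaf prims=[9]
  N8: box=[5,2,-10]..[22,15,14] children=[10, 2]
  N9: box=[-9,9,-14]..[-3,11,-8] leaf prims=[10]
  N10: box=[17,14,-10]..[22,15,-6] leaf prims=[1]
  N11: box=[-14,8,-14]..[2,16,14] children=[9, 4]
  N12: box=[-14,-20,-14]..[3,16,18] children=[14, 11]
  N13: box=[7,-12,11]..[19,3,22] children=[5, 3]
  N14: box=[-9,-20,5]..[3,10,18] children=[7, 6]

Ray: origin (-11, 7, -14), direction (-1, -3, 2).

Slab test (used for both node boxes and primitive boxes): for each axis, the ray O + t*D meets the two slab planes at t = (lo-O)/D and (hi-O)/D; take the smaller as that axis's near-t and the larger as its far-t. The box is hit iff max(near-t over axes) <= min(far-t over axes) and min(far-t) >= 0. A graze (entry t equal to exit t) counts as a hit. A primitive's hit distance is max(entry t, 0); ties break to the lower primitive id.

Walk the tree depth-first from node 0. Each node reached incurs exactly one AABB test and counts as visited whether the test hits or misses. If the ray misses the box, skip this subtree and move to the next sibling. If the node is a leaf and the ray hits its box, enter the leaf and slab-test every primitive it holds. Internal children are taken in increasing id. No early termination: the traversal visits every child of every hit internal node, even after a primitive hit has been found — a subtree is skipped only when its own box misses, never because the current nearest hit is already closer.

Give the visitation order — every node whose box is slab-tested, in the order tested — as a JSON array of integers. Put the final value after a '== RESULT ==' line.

Traverse from the root:
N0 x:[-33,3] y:[-3,9] z:[0,18] -> hit [0,3], descend [1, 12]
  N1 x:[-33,-16] y:[-8/3,19/3] z:[2,18] -> miss, prune
  N12 x:[-14,3] y:[-3,9] z:[0,16] -> hit [0,3], descend [11, 14]
    N11 x:[-13,3] y:[-3,-1/3] z:[0,14] -> miss, prune
    N14 x:[-14,-2] y:[-1,9] z:[19/2,16] -> miss, prune

5 AABB tests over nodes [0, 1, 12, 11, 14]; 0 leaves entered; closest miss.

== RESULT ==
[0, 1, 12, 11, 14]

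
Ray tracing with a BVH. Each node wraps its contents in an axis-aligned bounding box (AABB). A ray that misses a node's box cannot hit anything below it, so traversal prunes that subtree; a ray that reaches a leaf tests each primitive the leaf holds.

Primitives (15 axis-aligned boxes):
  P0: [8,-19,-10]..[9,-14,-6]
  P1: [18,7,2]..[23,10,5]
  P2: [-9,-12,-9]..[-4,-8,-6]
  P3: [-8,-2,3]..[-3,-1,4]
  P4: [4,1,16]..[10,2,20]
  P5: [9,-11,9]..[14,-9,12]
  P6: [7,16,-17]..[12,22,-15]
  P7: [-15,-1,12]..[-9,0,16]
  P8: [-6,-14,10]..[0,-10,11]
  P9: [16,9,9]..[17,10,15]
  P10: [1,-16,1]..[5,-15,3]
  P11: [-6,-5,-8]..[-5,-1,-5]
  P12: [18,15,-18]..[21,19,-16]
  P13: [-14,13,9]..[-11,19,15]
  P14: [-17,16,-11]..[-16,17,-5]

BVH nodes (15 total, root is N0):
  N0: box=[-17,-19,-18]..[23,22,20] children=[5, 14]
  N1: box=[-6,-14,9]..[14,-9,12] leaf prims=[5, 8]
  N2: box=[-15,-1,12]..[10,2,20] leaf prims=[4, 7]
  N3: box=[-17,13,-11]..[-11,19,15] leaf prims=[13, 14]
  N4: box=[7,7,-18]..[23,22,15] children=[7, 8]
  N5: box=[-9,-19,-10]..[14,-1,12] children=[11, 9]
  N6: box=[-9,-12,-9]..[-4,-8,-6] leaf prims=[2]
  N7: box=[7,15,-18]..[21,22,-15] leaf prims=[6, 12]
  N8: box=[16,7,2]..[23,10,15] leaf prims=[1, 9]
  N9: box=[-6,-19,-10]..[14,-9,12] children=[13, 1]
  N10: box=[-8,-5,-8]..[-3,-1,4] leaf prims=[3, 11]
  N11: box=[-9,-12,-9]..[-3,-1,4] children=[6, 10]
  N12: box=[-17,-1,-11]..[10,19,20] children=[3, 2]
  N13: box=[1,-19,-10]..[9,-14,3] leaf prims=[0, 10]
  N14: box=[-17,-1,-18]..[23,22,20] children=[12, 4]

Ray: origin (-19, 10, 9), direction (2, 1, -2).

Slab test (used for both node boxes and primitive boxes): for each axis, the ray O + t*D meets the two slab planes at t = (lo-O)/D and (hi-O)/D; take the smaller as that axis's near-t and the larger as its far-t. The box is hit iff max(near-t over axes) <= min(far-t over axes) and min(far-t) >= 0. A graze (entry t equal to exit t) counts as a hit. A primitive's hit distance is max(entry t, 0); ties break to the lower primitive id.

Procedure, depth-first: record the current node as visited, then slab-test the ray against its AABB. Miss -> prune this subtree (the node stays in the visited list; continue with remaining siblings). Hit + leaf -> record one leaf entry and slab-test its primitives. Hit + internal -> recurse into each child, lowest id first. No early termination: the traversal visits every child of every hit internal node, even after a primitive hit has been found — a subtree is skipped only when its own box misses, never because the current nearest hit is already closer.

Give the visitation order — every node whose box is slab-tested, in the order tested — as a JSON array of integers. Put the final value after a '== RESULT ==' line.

Traverse from the root:
N0 x:[1,21] y:[-29,12] z:[-11/2,27/2] -> hit [1,12], descend [5, 14]
  N5 x:[5,33/2] y:[-29,-11] z:[-3/2,19/2] -> miss, prune
  N14 x:[1,21] y:[-11,12] z:[-11/2,27/2] -> hit [1,12], descend [4, 12]
    N4 x:[13,21] y:[-3,12] z:[-3,27/2] -> miss, prune
    N12 x:[1,29/2] y:[-11,9] z:[-11/2,10] -> hit [1,9], descend [2, 3]
      N2 x:[2,29/2] y:[-11,-8] z:[-11/2,-3/2] -> miss, prune
      N3 x:[1,4] y:[3,9] z:[-3,10] -> hit [3,4] leaf, test {P13(miss), P14(miss)}

order=[0, 5, 14, 4, 12, 2, 3]  |boxes|=7  |leaves|=1  hit=miss

== RESULT ==
[0, 5, 14, 4, 12, 2, 3]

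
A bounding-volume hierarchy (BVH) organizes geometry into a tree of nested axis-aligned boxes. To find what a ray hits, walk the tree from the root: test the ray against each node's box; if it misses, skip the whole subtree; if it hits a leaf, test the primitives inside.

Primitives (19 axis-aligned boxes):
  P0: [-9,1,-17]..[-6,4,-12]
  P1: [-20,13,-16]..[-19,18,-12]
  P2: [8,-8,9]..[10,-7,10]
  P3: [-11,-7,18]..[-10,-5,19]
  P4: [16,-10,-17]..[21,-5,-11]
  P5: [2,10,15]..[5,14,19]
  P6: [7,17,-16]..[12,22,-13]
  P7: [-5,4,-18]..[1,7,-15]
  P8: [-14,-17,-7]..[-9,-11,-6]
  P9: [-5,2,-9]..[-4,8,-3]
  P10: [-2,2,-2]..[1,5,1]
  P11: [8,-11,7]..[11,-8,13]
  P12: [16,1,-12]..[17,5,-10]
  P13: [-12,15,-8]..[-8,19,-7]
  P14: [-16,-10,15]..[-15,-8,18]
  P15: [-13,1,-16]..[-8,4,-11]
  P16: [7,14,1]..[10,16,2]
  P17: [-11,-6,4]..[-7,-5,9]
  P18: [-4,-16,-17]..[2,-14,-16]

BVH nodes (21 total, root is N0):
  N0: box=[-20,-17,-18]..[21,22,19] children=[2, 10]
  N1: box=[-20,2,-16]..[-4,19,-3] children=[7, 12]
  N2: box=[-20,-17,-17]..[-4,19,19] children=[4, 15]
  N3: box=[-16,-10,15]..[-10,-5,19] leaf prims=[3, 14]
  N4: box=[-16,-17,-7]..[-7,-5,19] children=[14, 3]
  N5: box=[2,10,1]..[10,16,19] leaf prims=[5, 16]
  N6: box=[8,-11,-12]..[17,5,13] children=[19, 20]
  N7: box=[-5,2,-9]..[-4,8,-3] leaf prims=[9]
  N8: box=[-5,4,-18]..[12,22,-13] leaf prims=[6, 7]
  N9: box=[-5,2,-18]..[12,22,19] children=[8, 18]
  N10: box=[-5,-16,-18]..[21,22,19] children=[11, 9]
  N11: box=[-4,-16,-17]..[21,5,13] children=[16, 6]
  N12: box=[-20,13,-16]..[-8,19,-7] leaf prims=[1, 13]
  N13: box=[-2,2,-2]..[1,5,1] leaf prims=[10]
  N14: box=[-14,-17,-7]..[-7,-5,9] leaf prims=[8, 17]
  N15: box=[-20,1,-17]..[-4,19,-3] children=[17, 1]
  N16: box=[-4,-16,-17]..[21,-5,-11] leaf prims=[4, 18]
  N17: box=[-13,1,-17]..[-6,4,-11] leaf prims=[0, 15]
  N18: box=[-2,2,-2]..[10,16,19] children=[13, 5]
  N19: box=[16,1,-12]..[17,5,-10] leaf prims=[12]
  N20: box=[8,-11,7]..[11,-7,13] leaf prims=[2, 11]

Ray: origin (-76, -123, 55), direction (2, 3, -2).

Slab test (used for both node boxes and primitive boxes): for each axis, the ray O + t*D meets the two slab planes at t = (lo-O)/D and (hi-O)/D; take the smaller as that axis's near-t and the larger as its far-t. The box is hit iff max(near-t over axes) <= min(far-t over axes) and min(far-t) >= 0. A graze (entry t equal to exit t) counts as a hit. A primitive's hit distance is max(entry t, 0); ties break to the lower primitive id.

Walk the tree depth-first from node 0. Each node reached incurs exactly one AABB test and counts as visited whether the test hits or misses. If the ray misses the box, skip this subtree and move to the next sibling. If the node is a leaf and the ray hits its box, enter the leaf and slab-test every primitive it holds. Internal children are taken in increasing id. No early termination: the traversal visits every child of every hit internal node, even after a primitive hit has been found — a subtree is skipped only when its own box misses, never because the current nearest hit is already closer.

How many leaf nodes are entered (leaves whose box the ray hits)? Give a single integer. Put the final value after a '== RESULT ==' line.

Traverse from the root:
N0 x:[28,97/2] y:[106/3,145/3] z:[18,73/2] -> hit [106/3,73/2], descend [2, 10]
  N2 x:[28,36] y:[106/3,142/3] z:[18,36] -> hit [106/3,36], descend [4, 15]
    N4 x:[30,69/2] y:[106/3,118/3] z:[18,31] -> miss, prune
    N15 x:[28,36] y:[124/3,142/3] z:[29,36] -> miss, prune
  N10 x:[71/2,97/2] y:[107/3,145/3] z:[18,73/2] -> hit [107/3,73/2], descend [9, 11]
    N9 x:[71/2,44] y:[125/3,145/3] z:[18,73/2] -> miss, prune
    N11 x:[36,97/2] y:[107/3,128/3] z:[21,36] -> hit [36,36], descend [6, 16]
      N6 x:[42,93/2] y:[112/3,128/3] z:[21,67/2] -> miss, prune
      N16 x:[36,97/2] y:[107/3,118/3] z:[33,36] -> hit [36,36] leaf, test {P4(miss), P18@t=36}

Summary -> nodes [0, 2, 4, 15, 10, 9, 11, 6, 16]; box-tests=9; leaf-entries=1; first=P18

== RESULT ==
1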